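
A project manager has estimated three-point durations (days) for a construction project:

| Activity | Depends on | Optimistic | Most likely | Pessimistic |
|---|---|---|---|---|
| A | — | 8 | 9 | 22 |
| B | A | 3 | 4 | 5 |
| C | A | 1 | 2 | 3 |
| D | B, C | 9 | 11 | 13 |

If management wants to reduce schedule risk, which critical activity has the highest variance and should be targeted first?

A

te_A = (8 + 4·9 + 22)/6 = 66/6 = 11; σ²_A = ((22−8)/6)² = 5.444
te_B = (3 + 4·4 + 5)/6 = 24/6 = 4; σ²_B = ((5−3)/6)² = 0.111
te_C = (1 + 4·2 + 3)/6 = 12/6 = 2; σ²_C = ((3−1)/6)² = 0.111
te_D = (9 + 4·11 + 13)/6 = 66/6 = 11; σ²_D = ((13−9)/6)² = 0.444

Forward pass:
ES_A = 0; EF_A = 11
ES_B = 11; EF_B = 11+4 = 15
ES_C = 11; EF_C = 11+2 = 13
ES_D = max(EF_B=15, EF_C=13) = 15; EF_D = 15+11 = 26
Expected project duration μ = 26 days. Critical path: A → B → D.

Variances on critical path: σ²_A=5.444, σ²_B=0.111, σ²_D=0.444.
Largest is σ²_A = 5.444.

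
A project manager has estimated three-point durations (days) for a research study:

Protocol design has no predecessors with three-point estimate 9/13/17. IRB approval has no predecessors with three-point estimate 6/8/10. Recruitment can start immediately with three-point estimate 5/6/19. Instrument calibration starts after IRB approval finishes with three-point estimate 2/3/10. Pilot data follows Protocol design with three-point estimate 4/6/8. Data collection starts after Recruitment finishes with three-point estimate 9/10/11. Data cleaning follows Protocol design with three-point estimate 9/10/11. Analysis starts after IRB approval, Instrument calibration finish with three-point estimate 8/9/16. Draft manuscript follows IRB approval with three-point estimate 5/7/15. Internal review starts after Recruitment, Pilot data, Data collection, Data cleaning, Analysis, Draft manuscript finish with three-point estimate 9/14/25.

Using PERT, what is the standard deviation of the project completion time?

te_Protocol design = (9 + 4·13 + 17)/6 = 78/6 = 13; σ²_Protocol design = ((17−9)/6)² = 1.778
te_IRB approval = (6 + 4·8 + 10)/6 = 48/6 = 8; σ²_IRB approval = ((10−6)/6)² = 0.444
te_Recruitment = (5 + 4·6 + 19)/6 = 48/6 = 8; σ²_Recruitment = ((19−5)/6)² = 5.444
te_Instrument calibration = (2 + 4·3 + 10)/6 = 24/6 = 4; σ²_Instrument calibration = ((10−2)/6)² = 1.778
te_Pilot data = (4 + 4·6 + 8)/6 = 36/6 = 6; σ²_Pilot data = ((8−4)/6)² = 0.444
te_Data collection = (9 + 4·10 + 11)/6 = 60/6 = 10; σ²_Data collection = ((11−9)/6)² = 0.111
te_Data cleaning = (9 + 4·10 + 11)/6 = 60/6 = 10; σ²_Data cleaning = ((11−9)/6)² = 0.111
te_Analysis = (8 + 4·9 + 16)/6 = 60/6 = 10; σ²_Analysis = ((16−8)/6)² = 1.778
te_Draft manuscript = (5 + 4·7 + 15)/6 = 48/6 = 8; σ²_Draft manuscript = ((15−5)/6)² = 2.778
te_Internal review = (9 + 4·14 + 25)/6 = 90/6 = 15; σ²_Internal review = ((25−9)/6)² = 7.111

Forward pass:
ES_Protocol design = 0; EF_Protocol design = 13
ES_IRB approval = 0; EF_IRB approval = 8
ES_Recruitment = 0; EF_Recruitment = 8
ES_Instrument calibration = 8; EF_Instrument calibration = 8+4 = 12
ES_Pilot data = 13; EF_Pilot data = 13+6 = 19
ES_Data collection = 8; EF_Data collection = 8+10 = 18
ES_Data cleaning = 13; EF_Data cleaning = 13+10 = 23
ES_Analysis = max(EF_IRB approval=8, EF_Instrument calibration=12) = 12; EF_Analysis = 12+10 = 22
ES_Draft manuscript = 8; EF_Draft manuscript = 8+8 = 16
ES_Internal review = max(EF_Recruitment=8, EF_Pilot data=19, EF_Data collection=18, EF_Data cleaning=23, EF_Analysis=22, EF_Draft manuscript=16) = 23; EF_Internal review = 23+15 = 38
Expected project duration μ = 38 days. Critical path: Protocol design → Data cleaning → Internal review.

Variance along critical path = 1.778 + 0.111 + 7.111 = 9.000
σ = √9.000 = 3.000 days

3.00 days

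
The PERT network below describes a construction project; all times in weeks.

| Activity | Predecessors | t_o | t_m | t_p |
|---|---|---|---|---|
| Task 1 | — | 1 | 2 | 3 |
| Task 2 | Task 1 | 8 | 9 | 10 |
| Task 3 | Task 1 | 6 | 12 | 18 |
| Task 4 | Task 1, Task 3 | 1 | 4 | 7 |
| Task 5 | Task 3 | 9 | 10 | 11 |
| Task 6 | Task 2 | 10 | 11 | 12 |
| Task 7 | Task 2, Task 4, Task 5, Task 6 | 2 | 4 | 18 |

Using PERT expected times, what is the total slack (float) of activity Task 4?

te_Task 1 = (1 + 4·2 + 3)/6 = 12/6 = 2
te_Task 2 = (8 + 4·9 + 10)/6 = 54/6 = 9
te_Task 3 = (6 + 4·12 + 18)/6 = 72/6 = 12
te_Task 4 = (1 + 4·4 + 7)/6 = 24/6 = 4
te_Task 5 = (9 + 4·10 + 11)/6 = 60/6 = 10
te_Task 6 = (10 + 4·11 + 12)/6 = 66/6 = 11
te_Task 7 = (2 + 4·4 + 18)/6 = 36/6 = 6

Forward pass:
ES_Task 1 = 0; EF_Task 1 = 2
ES_Task 2 = 2; EF_Task 2 = 2+9 = 11
ES_Task 3 = 2; EF_Task 3 = 2+12 = 14
ES_Task 4 = max(EF_Task 1=2, EF_Task 3=14) = 14; EF_Task 4 = 14+4 = 18
ES_Task 5 = 14; EF_Task 5 = 14+10 = 24
ES_Task 6 = 11; EF_Task 6 = 11+11 = 22
ES_Task 7 = max(EF_Task 2=11, EF_Task 4=18, EF_Task 5=24, EF_Task 6=22) = 24; EF_Task 7 = 24+6 = 30
Expected project duration μ = 30 weeks. Critical path: Task 1 → Task 3 → Task 5 → Task 7.

Backward pass:
LF_Task 7 = 30; LS_Task 7 = 30−6 = 24
LF_Task 6 = LS_Task 7 = 24; LS_Task 6 = 24−11 = 13
LF_Task 5 = LS_Task 7 = 24; LS_Task 5 = 24−10 = 14
LF_Task 4 = LS_Task 7 = 24; LS_Task 4 = 24−4 = 20
LF_Task 3 = min(LS_Task 4=20, LS_Task 5=14) = 14; LS_Task 3 = 14−12 = 2
LF_Task 2 = min(LS_Task 6=13, LS_Task 7=24) = 13; LS_Task 2 = 13−9 = 4
LF_Task 1 = min(LS_Task 2=4, LS_Task 3=2, LS_Task 4=20) = 2; LS_Task 1 = 2−2 = 0
Slack_Task 4 = LS_Task 4 − ES_Task 4 = 20 − 14 = 6

6 weeks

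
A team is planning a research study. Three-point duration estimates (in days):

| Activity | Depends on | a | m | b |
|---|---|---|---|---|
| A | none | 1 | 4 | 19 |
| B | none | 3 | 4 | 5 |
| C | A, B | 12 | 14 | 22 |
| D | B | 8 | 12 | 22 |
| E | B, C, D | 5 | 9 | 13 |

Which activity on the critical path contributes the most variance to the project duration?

te_A = (1 + 4·4 + 19)/6 = 36/6 = 6; σ²_A = ((19−1)/6)² = 9.000
te_B = (3 + 4·4 + 5)/6 = 24/6 = 4; σ²_B = ((5−3)/6)² = 0.111
te_C = (12 + 4·14 + 22)/6 = 90/6 = 15; σ²_C = ((22−12)/6)² = 2.778
te_D = (8 + 4·12 + 22)/6 = 78/6 = 13; σ²_D = ((22−8)/6)² = 5.444
te_E = (5 + 4·9 + 13)/6 = 54/6 = 9; σ²_E = ((13−5)/6)² = 1.778

Forward pass:
ES_A = 0; EF_A = 6
ES_B = 0; EF_B = 4
ES_C = max(EF_A=6, EF_B=4) = 6; EF_C = 6+15 = 21
ES_D = 4; EF_D = 4+13 = 17
ES_E = max(EF_B=4, EF_C=21, EF_D=17) = 21; EF_E = 21+9 = 30
Expected project duration μ = 30 days. Critical path: A → C → E.

Variances on critical path: σ²_A=9.000, σ²_C=2.778, σ²_E=1.778.
Largest is σ²_A = 9.000.

A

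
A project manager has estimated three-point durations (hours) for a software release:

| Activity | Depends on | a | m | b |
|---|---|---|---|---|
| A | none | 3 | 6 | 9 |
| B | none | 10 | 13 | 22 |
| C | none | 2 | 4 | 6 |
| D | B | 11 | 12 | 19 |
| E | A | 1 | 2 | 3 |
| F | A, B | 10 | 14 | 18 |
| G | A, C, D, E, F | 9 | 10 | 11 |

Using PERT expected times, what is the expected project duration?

te_A = (3 + 4·6 + 9)/6 = 36/6 = 6
te_B = (10 + 4·13 + 22)/6 = 84/6 = 14
te_C = (2 + 4·4 + 6)/6 = 24/6 = 4
te_D = (11 + 4·12 + 19)/6 = 78/6 = 13
te_E = (1 + 4·2 + 3)/6 = 12/6 = 2
te_F = (10 + 4·14 + 18)/6 = 84/6 = 14
te_G = (9 + 4·10 + 11)/6 = 60/6 = 10

Forward pass:
ES_A = 0; EF_A = 6
ES_B = 0; EF_B = 14
ES_C = 0; EF_C = 4
ES_D = 14; EF_D = 14+13 = 27
ES_E = 6; EF_E = 6+2 = 8
ES_F = max(EF_A=6, EF_B=14) = 14; EF_F = 14+14 = 28
ES_G = max(EF_A=6, EF_C=4, EF_D=27, EF_E=8, EF_F=28) = 28; EF_G = 28+10 = 38
Expected project duration μ = 38 hours. Critical path: B → F → G.

38 hours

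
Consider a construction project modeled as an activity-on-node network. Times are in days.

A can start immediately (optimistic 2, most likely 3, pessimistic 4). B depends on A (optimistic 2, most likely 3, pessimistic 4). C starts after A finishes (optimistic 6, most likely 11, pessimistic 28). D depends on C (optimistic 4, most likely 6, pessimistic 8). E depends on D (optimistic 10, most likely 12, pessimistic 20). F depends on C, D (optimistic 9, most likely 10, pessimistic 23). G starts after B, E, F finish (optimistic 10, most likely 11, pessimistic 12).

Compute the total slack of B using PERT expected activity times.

te_A = (2 + 4·3 + 4)/6 = 18/6 = 3
te_B = (2 + 4·3 + 4)/6 = 18/6 = 3
te_C = (6 + 4·11 + 28)/6 = 78/6 = 13
te_D = (4 + 4·6 + 8)/6 = 36/6 = 6
te_E = (10 + 4·12 + 20)/6 = 78/6 = 13
te_F = (9 + 4·10 + 23)/6 = 72/6 = 12
te_G = (10 + 4·11 + 12)/6 = 66/6 = 11

Forward pass:
ES_A = 0; EF_A = 3
ES_B = 3; EF_B = 3+3 = 6
ES_C = 3; EF_C = 3+13 = 16
ES_D = 16; EF_D = 16+6 = 22
ES_E = 22; EF_E = 22+13 = 35
ES_F = max(EF_C=16, EF_D=22) = 22; EF_F = 22+12 = 34
ES_G = max(EF_B=6, EF_E=35, EF_F=34) = 35; EF_G = 35+11 = 46
Expected project duration μ = 46 days. Critical path: A → C → D → E → G.

Backward pass:
LF_G = 46; LS_G = 46−11 = 35
LF_F = LS_G = 35; LS_F = 35−12 = 23
LF_E = LS_G = 35; LS_E = 35−13 = 22
LF_D = min(LS_E=22, LS_F=23) = 22; LS_D = 22−6 = 16
LF_C = min(LS_D=16, LS_F=23) = 16; LS_C = 16−13 = 3
LF_B = LS_G = 35; LS_B = 35−3 = 32
LF_A = min(LS_B=32, LS_C=3) = 3; LS_A = 3−3 = 0
Slack_B = LS_B − ES_B = 32 − 3 = 29

29 days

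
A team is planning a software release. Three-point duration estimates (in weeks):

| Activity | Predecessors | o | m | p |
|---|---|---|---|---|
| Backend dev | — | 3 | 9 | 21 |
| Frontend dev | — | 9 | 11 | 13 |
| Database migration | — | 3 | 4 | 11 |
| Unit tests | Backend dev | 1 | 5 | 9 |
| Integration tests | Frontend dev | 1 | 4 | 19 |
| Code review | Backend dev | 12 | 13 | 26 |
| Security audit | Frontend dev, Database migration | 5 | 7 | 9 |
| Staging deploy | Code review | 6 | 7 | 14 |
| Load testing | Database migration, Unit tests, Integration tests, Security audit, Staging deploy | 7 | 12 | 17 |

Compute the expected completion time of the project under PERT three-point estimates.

te_Backend dev = (3 + 4·9 + 21)/6 = 60/6 = 10
te_Frontend dev = (9 + 4·11 + 13)/6 = 66/6 = 11
te_Database migration = (3 + 4·4 + 11)/6 = 30/6 = 5
te_Unit tests = (1 + 4·5 + 9)/6 = 30/6 = 5
te_Integration tests = (1 + 4·4 + 19)/6 = 36/6 = 6
te_Code review = (12 + 4·13 + 26)/6 = 90/6 = 15
te_Security audit = (5 + 4·7 + 9)/6 = 42/6 = 7
te_Staging deploy = (6 + 4·7 + 14)/6 = 48/6 = 8
te_Load testing = (7 + 4·12 + 17)/6 = 72/6 = 12

Forward pass:
ES_Backend dev = 0; EF_Backend dev = 10
ES_Frontend dev = 0; EF_Frontend dev = 11
ES_Database migration = 0; EF_Database migration = 5
ES_Unit tests = 10; EF_Unit tests = 10+5 = 15
ES_Integration tests = 11; EF_Integration tests = 11+6 = 17
ES_Code review = 10; EF_Code review = 10+15 = 25
ES_Security audit = max(EF_Frontend dev=11, EF_Database migration=5) = 11; EF_Security audit = 11+7 = 18
ES_Staging deploy = 25; EF_Staging deploy = 25+8 = 33
ES_Load testing = max(EF_Database migration=5, EF_Unit tests=15, EF_Integration tests=17, EF_Security audit=18, EF_Staging deploy=33) = 33; EF_Load testing = 33+12 = 45
Expected project duration μ = 45 weeks. Critical path: Backend dev → Code review → Staging deploy → Load testing.

45 weeks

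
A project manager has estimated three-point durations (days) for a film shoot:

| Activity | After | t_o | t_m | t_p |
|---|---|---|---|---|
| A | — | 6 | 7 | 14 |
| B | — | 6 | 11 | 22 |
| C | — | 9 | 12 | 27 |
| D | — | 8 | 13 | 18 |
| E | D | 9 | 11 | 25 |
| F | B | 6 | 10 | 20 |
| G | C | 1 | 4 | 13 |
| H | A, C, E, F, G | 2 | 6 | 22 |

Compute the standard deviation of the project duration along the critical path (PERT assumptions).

4.58 days

te_A = (6 + 4·7 + 14)/6 = 48/6 = 8; σ²_A = ((14−6)/6)² = 1.778
te_B = (6 + 4·11 + 22)/6 = 72/6 = 12; σ²_B = ((22−6)/6)² = 7.111
te_C = (9 + 4·12 + 27)/6 = 84/6 = 14; σ²_C = ((27−9)/6)² = 9.000
te_D = (8 + 4·13 + 18)/6 = 78/6 = 13; σ²_D = ((18−8)/6)² = 2.778
te_E = (9 + 4·11 + 25)/6 = 78/6 = 13; σ²_E = ((25−9)/6)² = 7.111
te_F = (6 + 4·10 + 20)/6 = 66/6 = 11; σ²_F = ((20−6)/6)² = 5.444
te_G = (1 + 4·4 + 13)/6 = 30/6 = 5; σ²_G = ((13−1)/6)² = 4.000
te_H = (2 + 4·6 + 22)/6 = 48/6 = 8; σ²_H = ((22−2)/6)² = 11.111

Forward pass:
ES_A = 0; EF_A = 8
ES_B = 0; EF_B = 12
ES_C = 0; EF_C = 14
ES_D = 0; EF_D = 13
ES_E = 13; EF_E = 13+13 = 26
ES_F = 12; EF_F = 12+11 = 23
ES_G = 14; EF_G = 14+5 = 19
ES_H = max(EF_A=8, EF_C=14, EF_E=26, EF_F=23, EF_G=19) = 26; EF_H = 26+8 = 34
Expected project duration μ = 34 days. Critical path: D → E → H.

Variance along critical path = 2.778 + 7.111 + 11.111 = 21.000
σ = √21.000 = 4.583 days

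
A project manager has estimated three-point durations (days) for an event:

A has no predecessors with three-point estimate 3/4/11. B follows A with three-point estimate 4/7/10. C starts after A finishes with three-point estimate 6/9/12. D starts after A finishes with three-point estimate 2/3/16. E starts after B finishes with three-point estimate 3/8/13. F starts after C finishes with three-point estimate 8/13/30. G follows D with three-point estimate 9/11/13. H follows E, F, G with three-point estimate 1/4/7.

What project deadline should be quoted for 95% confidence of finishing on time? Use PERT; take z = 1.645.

te_A = (3 + 4·4 + 11)/6 = 30/6 = 5; σ²_A = ((11−3)/6)² = 1.778
te_B = (4 + 4·7 + 10)/6 = 42/6 = 7; σ²_B = ((10−4)/6)² = 1.000
te_C = (6 + 4·9 + 12)/6 = 54/6 = 9; σ²_C = ((12−6)/6)² = 1.000
te_D = (2 + 4·3 + 16)/6 = 30/6 = 5; σ²_D = ((16−2)/6)² = 5.444
te_E = (3 + 4·8 + 13)/6 = 48/6 = 8; σ²_E = ((13−3)/6)² = 2.778
te_F = (8 + 4·13 + 30)/6 = 90/6 = 15; σ²_F = ((30−8)/6)² = 13.444
te_G = (9 + 4·11 + 13)/6 = 66/6 = 11; σ²_G = ((13−9)/6)² = 0.444
te_H = (1 + 4·4 + 7)/6 = 24/6 = 4; σ²_H = ((7−1)/6)² = 1.000

Forward pass:
ES_A = 0; EF_A = 5
ES_B = 5; EF_B = 5+7 = 12
ES_C = 5; EF_C = 5+9 = 14
ES_D = 5; EF_D = 5+5 = 10
ES_E = 12; EF_E = 12+8 = 20
ES_F = 14; EF_F = 14+15 = 29
ES_G = 10; EF_G = 10+11 = 21
ES_H = max(EF_E=20, EF_F=29, EF_G=21) = 29; EF_H = 29+4 = 33
Expected project duration μ = 33 days. Critical path: A → C → F → H.

Variance along critical path = 1.778 + 1.000 + 13.444 + 1.000 = 17.222; σ = 4.150 days.
D = μ + z·σ = 33 + 1.645·4.150 = 39.8 days

39.8 days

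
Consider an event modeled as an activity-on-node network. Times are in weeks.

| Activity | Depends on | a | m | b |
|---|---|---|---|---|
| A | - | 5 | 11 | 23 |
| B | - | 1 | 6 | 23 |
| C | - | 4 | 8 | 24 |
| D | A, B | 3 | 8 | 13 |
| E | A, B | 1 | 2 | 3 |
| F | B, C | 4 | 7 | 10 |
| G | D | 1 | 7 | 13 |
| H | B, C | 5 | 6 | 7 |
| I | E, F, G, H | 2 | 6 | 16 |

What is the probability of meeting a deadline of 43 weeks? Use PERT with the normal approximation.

te_A = (5 + 4·11 + 23)/6 = 72/6 = 12; σ²_A = ((23−5)/6)² = 9.000
te_B = (1 + 4·6 + 23)/6 = 48/6 = 8; σ²_B = ((23−1)/6)² = 13.444
te_C = (4 + 4·8 + 24)/6 = 60/6 = 10; σ²_C = ((24−4)/6)² = 11.111
te_D = (3 + 4·8 + 13)/6 = 48/6 = 8; σ²_D = ((13−3)/6)² = 2.778
te_E = (1 + 4·2 + 3)/6 = 12/6 = 2; σ²_E = ((3−1)/6)² = 0.111
te_F = (4 + 4·7 + 10)/6 = 42/6 = 7; σ²_F = ((10−4)/6)² = 1.000
te_G = (1 + 4·7 + 13)/6 = 42/6 = 7; σ²_G = ((13−1)/6)² = 4.000
te_H = (5 + 4·6 + 7)/6 = 36/6 = 6; σ²_H = ((7−5)/6)² = 0.111
te_I = (2 + 4·6 + 16)/6 = 42/6 = 7; σ²_I = ((16−2)/6)² = 5.444

Forward pass:
ES_A = 0; EF_A = 12
ES_B = 0; EF_B = 8
ES_C = 0; EF_C = 10
ES_D = max(EF_A=12, EF_B=8) = 12; EF_D = 12+8 = 20
ES_E = max(EF_A=12, EF_B=8) = 12; EF_E = 12+2 = 14
ES_F = max(EF_B=8, EF_C=10) = 10; EF_F = 10+7 = 17
ES_G = 20; EF_G = 20+7 = 27
ES_H = max(EF_B=8, EF_C=10) = 10; EF_H = 10+6 = 16
ES_I = max(EF_E=14, EF_F=17, EF_G=27, EF_H=16) = 27; EF_I = 27+7 = 34
Expected project duration μ = 34 weeks. Critical path: A → D → G → I.

Variance along critical path = 9.000 + 2.778 + 4.000 + 5.444 = 21.222; σ = √21.222 = 4.607 weeks.
Z = (43 − 34) / 4.607 = 1.954
P(T ≤ 43) = Φ(1.954) ≈ 0.975

0.975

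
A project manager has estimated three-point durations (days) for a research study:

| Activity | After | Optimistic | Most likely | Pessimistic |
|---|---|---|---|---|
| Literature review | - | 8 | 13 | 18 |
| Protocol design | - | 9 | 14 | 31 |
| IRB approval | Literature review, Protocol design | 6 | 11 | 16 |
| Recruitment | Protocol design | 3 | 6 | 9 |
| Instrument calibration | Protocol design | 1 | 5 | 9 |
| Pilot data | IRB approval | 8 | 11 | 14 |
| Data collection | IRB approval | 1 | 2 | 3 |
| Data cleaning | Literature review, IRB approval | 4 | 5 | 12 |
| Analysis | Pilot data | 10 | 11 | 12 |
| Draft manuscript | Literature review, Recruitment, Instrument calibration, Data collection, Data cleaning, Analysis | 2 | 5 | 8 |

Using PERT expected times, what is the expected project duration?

54 days

te_Literature review = (8 + 4·13 + 18)/6 = 78/6 = 13
te_Protocol design = (9 + 4·14 + 31)/6 = 96/6 = 16
te_IRB approval = (6 + 4·11 + 16)/6 = 66/6 = 11
te_Recruitment = (3 + 4·6 + 9)/6 = 36/6 = 6
te_Instrument calibration = (1 + 4·5 + 9)/6 = 30/6 = 5
te_Pilot data = (8 + 4·11 + 14)/6 = 66/6 = 11
te_Data collection = (1 + 4·2 + 3)/6 = 12/6 = 2
te_Data cleaning = (4 + 4·5 + 12)/6 = 36/6 = 6
te_Analysis = (10 + 4·11 + 12)/6 = 66/6 = 11
te_Draft manuscript = (2 + 4·5 + 8)/6 = 30/6 = 5

Forward pass:
ES_Literature review = 0; EF_Literature review = 13
ES_Protocol design = 0; EF_Protocol design = 16
ES_IRB approval = max(EF_Literature review=13, EF_Protocol design=16) = 16; EF_IRB approval = 16+11 = 27
ES_Recruitment = 16; EF_Recruitment = 16+6 = 22
ES_Instrument calibration = 16; EF_Instrument calibration = 16+5 = 21
ES_Pilot data = 27; EF_Pilot data = 27+11 = 38
ES_Data collection = 27; EF_Data collection = 27+2 = 29
ES_Data cleaning = max(EF_Literature review=13, EF_IRB approval=27) = 27; EF_Data cleaning = 27+6 = 33
ES_Analysis = 38; EF_Analysis = 38+11 = 49
ES_Draft manuscript = max(EF_Literature review=13, EF_Recruitment=22, EF_Instrument calibration=21, EF_Data collection=29, EF_Data cleaning=33, EF_Analysis=49) = 49; EF_Draft manuscript = 49+5 = 54
Expected project duration μ = 54 days. Critical path: Protocol design → IRB approval → Pilot data → Analysis → Draft manuscript.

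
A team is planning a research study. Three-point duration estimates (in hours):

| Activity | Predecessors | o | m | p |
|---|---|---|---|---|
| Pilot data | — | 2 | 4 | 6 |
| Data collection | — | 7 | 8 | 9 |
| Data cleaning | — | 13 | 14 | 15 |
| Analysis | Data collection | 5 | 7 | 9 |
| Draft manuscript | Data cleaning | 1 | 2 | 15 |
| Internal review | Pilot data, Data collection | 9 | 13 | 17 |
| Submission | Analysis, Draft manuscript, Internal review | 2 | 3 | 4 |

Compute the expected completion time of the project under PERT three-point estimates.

te_Pilot data = (2 + 4·4 + 6)/6 = 24/6 = 4
te_Data collection = (7 + 4·8 + 9)/6 = 48/6 = 8
te_Data cleaning = (13 + 4·14 + 15)/6 = 84/6 = 14
te_Analysis = (5 + 4·7 + 9)/6 = 42/6 = 7
te_Draft manuscript = (1 + 4·2 + 15)/6 = 24/6 = 4
te_Internal review = (9 + 4·13 + 17)/6 = 78/6 = 13
te_Submission = (2 + 4·3 + 4)/6 = 18/6 = 3

Forward pass:
ES_Pilot data = 0; EF_Pilot data = 4
ES_Data collection = 0; EF_Data collection = 8
ES_Data cleaning = 0; EF_Data cleaning = 14
ES_Analysis = 8; EF_Analysis = 8+7 = 15
ES_Draft manuscript = 14; EF_Draft manuscript = 14+4 = 18
ES_Internal review = max(EF_Pilot data=4, EF_Data collection=8) = 8; EF_Internal review = 8+13 = 21
ES_Submission = max(EF_Analysis=15, EF_Draft manuscript=18, EF_Internal review=21) = 21; EF_Submission = 21+3 = 24
Expected project duration μ = 24 hours. Critical path: Data collection → Internal review → Submission.

24 hours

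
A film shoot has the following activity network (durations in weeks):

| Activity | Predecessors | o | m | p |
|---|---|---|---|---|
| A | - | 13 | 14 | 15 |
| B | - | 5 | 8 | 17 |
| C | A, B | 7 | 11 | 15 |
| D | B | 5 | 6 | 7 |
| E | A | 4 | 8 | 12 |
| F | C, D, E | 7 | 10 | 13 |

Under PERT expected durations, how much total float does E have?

te_A = (13 + 4·14 + 15)/6 = 84/6 = 14
te_B = (5 + 4·8 + 17)/6 = 54/6 = 9
te_C = (7 + 4·11 + 15)/6 = 66/6 = 11
te_D = (5 + 4·6 + 7)/6 = 36/6 = 6
te_E = (4 + 4·8 + 12)/6 = 48/6 = 8
te_F = (7 + 4·10 + 13)/6 = 60/6 = 10

Forward pass:
ES_A = 0; EF_A = 14
ES_B = 0; EF_B = 9
ES_C = max(EF_A=14, EF_B=9) = 14; EF_C = 14+11 = 25
ES_D = 9; EF_D = 9+6 = 15
ES_E = 14; EF_E = 14+8 = 22
ES_F = max(EF_C=25, EF_D=15, EF_E=22) = 25; EF_F = 25+10 = 35
Expected project duration μ = 35 weeks. Critical path: A → C → F.

Backward pass:
LF_F = 35; LS_F = 35−10 = 25
LF_E = LS_F = 25; LS_E = 25−8 = 17
LF_D = LS_F = 25; LS_D = 25−6 = 19
LF_C = LS_F = 25; LS_C = 25−11 = 14
LF_B = min(LS_C=14, LS_D=19) = 14; LS_B = 14−9 = 5
LF_A = min(LS_C=14, LS_E=17) = 14; LS_A = 14−14 = 0
Slack_E = LS_E − ES_E = 17 − 14 = 3

3 weeks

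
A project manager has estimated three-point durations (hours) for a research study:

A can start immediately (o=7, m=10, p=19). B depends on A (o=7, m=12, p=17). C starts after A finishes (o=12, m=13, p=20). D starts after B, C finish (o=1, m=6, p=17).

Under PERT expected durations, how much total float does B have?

te_A = (7 + 4·10 + 19)/6 = 66/6 = 11
te_B = (7 + 4·12 + 17)/6 = 72/6 = 12
te_C = (12 + 4·13 + 20)/6 = 84/6 = 14
te_D = (1 + 4·6 + 17)/6 = 42/6 = 7

Forward pass:
ES_A = 0; EF_A = 11
ES_B = 11; EF_B = 11+12 = 23
ES_C = 11; EF_C = 11+14 = 25
ES_D = max(EF_B=23, EF_C=25) = 25; EF_D = 25+7 = 32
Expected project duration μ = 32 hours. Critical path: A → C → D.

Backward pass:
LF_D = 32; LS_D = 32−7 = 25
LF_C = LS_D = 25; LS_C = 25−14 = 11
LF_B = LS_D = 25; LS_B = 25−12 = 13
LF_A = min(LS_B=13, LS_C=11) = 11; LS_A = 11−11 = 0
Slack_B = LS_B − ES_B = 13 − 11 = 2

2 hours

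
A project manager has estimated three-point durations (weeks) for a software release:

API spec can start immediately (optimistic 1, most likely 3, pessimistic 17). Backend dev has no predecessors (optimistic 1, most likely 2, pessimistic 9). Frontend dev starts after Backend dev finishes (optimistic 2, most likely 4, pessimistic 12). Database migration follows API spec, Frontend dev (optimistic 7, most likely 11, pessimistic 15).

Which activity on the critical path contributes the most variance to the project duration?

te_API spec = (1 + 4·3 + 17)/6 = 30/6 = 5; σ²_API spec = ((17−1)/6)² = 7.111
te_Backend dev = (1 + 4·2 + 9)/6 = 18/6 = 3; σ²_Backend dev = ((9−1)/6)² = 1.778
te_Frontend dev = (2 + 4·4 + 12)/6 = 30/6 = 5; σ²_Frontend dev = ((12−2)/6)² = 2.778
te_Database migration = (7 + 4·11 + 15)/6 = 66/6 = 11; σ²_Database migration = ((15−7)/6)² = 1.778

Forward pass:
ES_API spec = 0; EF_API spec = 5
ES_Backend dev = 0; EF_Backend dev = 3
ES_Frontend dev = 3; EF_Frontend dev = 3+5 = 8
ES_Database migration = max(EF_API spec=5, EF_Frontend dev=8) = 8; EF_Database migration = 8+11 = 19
Expected project duration μ = 19 weeks. Critical path: Backend dev → Frontend dev → Database migration.

Variances on critical path: σ²_Backend dev=1.778, σ²_Frontend dev=2.778, σ²_Database migration=1.778.
Largest is σ²_Frontend dev = 2.778.

Frontend dev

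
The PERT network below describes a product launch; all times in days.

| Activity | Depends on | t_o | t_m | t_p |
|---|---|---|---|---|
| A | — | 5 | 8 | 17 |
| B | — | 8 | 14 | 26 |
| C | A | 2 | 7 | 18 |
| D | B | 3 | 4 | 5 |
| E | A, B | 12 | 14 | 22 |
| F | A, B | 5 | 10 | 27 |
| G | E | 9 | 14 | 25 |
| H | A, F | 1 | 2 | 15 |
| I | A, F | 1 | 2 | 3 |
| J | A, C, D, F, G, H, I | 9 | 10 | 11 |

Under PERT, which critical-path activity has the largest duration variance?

B

te_A = (5 + 4·8 + 17)/6 = 54/6 = 9; σ²_A = ((17−5)/6)² = 4.000
te_B = (8 + 4·14 + 26)/6 = 90/6 = 15; σ²_B = ((26−8)/6)² = 9.000
te_C = (2 + 4·7 + 18)/6 = 48/6 = 8; σ²_C = ((18−2)/6)² = 7.111
te_D = (3 + 4·4 + 5)/6 = 24/6 = 4; σ²_D = ((5−3)/6)² = 0.111
te_E = (12 + 4·14 + 22)/6 = 90/6 = 15; σ²_E = ((22−12)/6)² = 2.778
te_F = (5 + 4·10 + 27)/6 = 72/6 = 12; σ²_F = ((27−5)/6)² = 13.444
te_G = (9 + 4·14 + 25)/6 = 90/6 = 15; σ²_G = ((25−9)/6)² = 7.111
te_H = (1 + 4·2 + 15)/6 = 24/6 = 4; σ²_H = ((15−1)/6)² = 5.444
te_I = (1 + 4·2 + 3)/6 = 12/6 = 2; σ²_I = ((3−1)/6)² = 0.111
te_J = (9 + 4·10 + 11)/6 = 60/6 = 10; σ²_J = ((11−9)/6)² = 0.111

Forward pass:
ES_A = 0; EF_A = 9
ES_B = 0; EF_B = 15
ES_C = 9; EF_C = 9+8 = 17
ES_D = 15; EF_D = 15+4 = 19
ES_E = max(EF_A=9, EF_B=15) = 15; EF_E = 15+15 = 30
ES_F = max(EF_A=9, EF_B=15) = 15; EF_F = 15+12 = 27
ES_G = 30; EF_G = 30+15 = 45
ES_H = max(EF_A=9, EF_F=27) = 27; EF_H = 27+4 = 31
ES_I = max(EF_A=9, EF_F=27) = 27; EF_I = 27+2 = 29
ES_J = max(EF_A=9, EF_C=17, EF_D=19, EF_F=27, EF_G=45, EF_H=31, EF_I=29) = 45; EF_J = 45+10 = 55
Expected project duration μ = 55 days. Critical path: B → E → G → J.

Variances on critical path: σ²_B=9.000, σ²_E=2.778, σ²_G=7.111, σ²_J=0.111.
Largest is σ²_B = 9.000.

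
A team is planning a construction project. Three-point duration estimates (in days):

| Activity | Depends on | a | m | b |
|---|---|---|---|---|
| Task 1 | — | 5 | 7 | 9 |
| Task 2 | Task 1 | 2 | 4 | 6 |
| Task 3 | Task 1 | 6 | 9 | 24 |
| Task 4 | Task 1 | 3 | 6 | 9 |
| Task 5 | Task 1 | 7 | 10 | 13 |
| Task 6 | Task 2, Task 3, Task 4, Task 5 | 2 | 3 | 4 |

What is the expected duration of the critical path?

te_Task 1 = (5 + 4·7 + 9)/6 = 42/6 = 7
te_Task 2 = (2 + 4·4 + 6)/6 = 24/6 = 4
te_Task 3 = (6 + 4·9 + 24)/6 = 66/6 = 11
te_Task 4 = (3 + 4·6 + 9)/6 = 36/6 = 6
te_Task 5 = (7 + 4·10 + 13)/6 = 60/6 = 10
te_Task 6 = (2 + 4·3 + 4)/6 = 18/6 = 3

Forward pass:
ES_Task 1 = 0; EF_Task 1 = 7
ES_Task 2 = 7; EF_Task 2 = 7+4 = 11
ES_Task 3 = 7; EF_Task 3 = 7+11 = 18
ES_Task 4 = 7; EF_Task 4 = 7+6 = 13
ES_Task 5 = 7; EF_Task 5 = 7+10 = 17
ES_Task 6 = max(EF_Task 2=11, EF_Task 3=18, EF_Task 4=13, EF_Task 5=17) = 18; EF_Task 6 = 18+3 = 21
Expected project duration μ = 21 days. Critical path: Task 1 → Task 3 → Task 6.

21 days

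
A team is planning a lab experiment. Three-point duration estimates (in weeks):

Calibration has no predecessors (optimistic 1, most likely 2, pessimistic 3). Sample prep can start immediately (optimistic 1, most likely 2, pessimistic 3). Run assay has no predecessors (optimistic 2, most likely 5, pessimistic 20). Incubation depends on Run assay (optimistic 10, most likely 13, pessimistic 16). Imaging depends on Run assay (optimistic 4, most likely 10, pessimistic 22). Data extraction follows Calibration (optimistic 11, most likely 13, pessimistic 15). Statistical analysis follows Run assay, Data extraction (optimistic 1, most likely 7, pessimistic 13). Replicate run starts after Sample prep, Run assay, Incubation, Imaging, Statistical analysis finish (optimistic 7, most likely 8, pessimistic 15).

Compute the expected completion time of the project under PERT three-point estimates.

31 weeks

te_Calibration = (1 + 4·2 + 3)/6 = 12/6 = 2
te_Sample prep = (1 + 4·2 + 3)/6 = 12/6 = 2
te_Run assay = (2 + 4·5 + 20)/6 = 42/6 = 7
te_Incubation = (10 + 4·13 + 16)/6 = 78/6 = 13
te_Imaging = (4 + 4·10 + 22)/6 = 66/6 = 11
te_Data extraction = (11 + 4·13 + 15)/6 = 78/6 = 13
te_Statistical analysis = (1 + 4·7 + 13)/6 = 42/6 = 7
te_Replicate run = (7 + 4·8 + 15)/6 = 54/6 = 9

Forward pass:
ES_Calibration = 0; EF_Calibration = 2
ES_Sample prep = 0; EF_Sample prep = 2
ES_Run assay = 0; EF_Run assay = 7
ES_Incubation = 7; EF_Incubation = 7+13 = 20
ES_Imaging = 7; EF_Imaging = 7+11 = 18
ES_Data extraction = 2; EF_Data extraction = 2+13 = 15
ES_Statistical analysis = max(EF_Run assay=7, EF_Data extraction=15) = 15; EF_Statistical analysis = 15+7 = 22
ES_Replicate run = max(EF_Sample prep=2, EF_Run assay=7, EF_Incubation=20, EF_Imaging=18, EF_Statistical analysis=22) = 22; EF_Replicate run = 22+9 = 31
Expected project duration μ = 31 weeks. Critical path: Calibration → Data extraction → Statistical analysis → Replicate run.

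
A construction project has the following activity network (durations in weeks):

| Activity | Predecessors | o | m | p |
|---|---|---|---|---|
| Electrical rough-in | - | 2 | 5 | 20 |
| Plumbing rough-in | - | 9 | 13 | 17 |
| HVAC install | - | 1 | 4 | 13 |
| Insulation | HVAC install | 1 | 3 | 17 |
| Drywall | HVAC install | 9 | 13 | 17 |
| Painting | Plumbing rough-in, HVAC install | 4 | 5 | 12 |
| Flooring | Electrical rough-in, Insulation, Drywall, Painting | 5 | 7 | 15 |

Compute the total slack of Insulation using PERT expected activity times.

te_Electrical rough-in = (2 + 4·5 + 20)/6 = 42/6 = 7
te_Plumbing rough-in = (9 + 4·13 + 17)/6 = 78/6 = 13
te_HVAC install = (1 + 4·4 + 13)/6 = 30/6 = 5
te_Insulation = (1 + 4·3 + 17)/6 = 30/6 = 5
te_Drywall = (9 + 4·13 + 17)/6 = 78/6 = 13
te_Painting = (4 + 4·5 + 12)/6 = 36/6 = 6
te_Flooring = (5 + 4·7 + 15)/6 = 48/6 = 8

Forward pass:
ES_Electrical rough-in = 0; EF_Electrical rough-in = 7
ES_Plumbing rough-in = 0; EF_Plumbing rough-in = 13
ES_HVAC install = 0; EF_HVAC install = 5
ES_Insulation = 5; EF_Insulation = 5+5 = 10
ES_Drywall = 5; EF_Drywall = 5+13 = 18
ES_Painting = max(EF_Plumbing rough-in=13, EF_HVAC install=5) = 13; EF_Painting = 13+6 = 19
ES_Flooring = max(EF_Electrical rough-in=7, EF_Insulation=10, EF_Drywall=18, EF_Painting=19) = 19; EF_Flooring = 19+8 = 27
Expected project duration μ = 27 weeks. Critical path: Plumbing rough-in → Painting → Flooring.

Backward pass:
LF_Flooring = 27; LS_Flooring = 27−8 = 19
LF_Painting = LS_Flooring = 19; LS_Painting = 19−6 = 13
LF_Drywall = LS_Flooring = 19; LS_Drywall = 19−13 = 6
LF_Insulation = LS_Flooring = 19; LS_Insulation = 19−5 = 14
LF_HVAC install = min(LS_Insulation=14, LS_Drywall=6, LS_Painting=13) = 6; LS_HVAC install = 6−5 = 1
LF_Plumbing rough-in = LS_Painting = 13; LS_Plumbing rough-in = 13−13 = 0
LF_Electrical rough-in = LS_Flooring = 19; LS_Electrical rough-in = 19−7 = 12
Slack_Insulation = LS_Insulation − ES_Insulation = 14 − 5 = 9

9 weeks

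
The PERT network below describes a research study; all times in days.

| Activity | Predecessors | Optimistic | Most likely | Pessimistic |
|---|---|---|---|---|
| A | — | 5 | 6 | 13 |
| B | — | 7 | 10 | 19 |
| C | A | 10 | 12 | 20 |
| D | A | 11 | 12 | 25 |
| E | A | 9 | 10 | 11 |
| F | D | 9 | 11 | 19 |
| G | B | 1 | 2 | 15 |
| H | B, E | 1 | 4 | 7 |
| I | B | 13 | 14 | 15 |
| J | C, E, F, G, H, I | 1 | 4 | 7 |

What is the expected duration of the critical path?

te_A = (5 + 4·6 + 13)/6 = 42/6 = 7
te_B = (7 + 4·10 + 19)/6 = 66/6 = 11
te_C = (10 + 4·12 + 20)/6 = 78/6 = 13
te_D = (11 + 4·12 + 25)/6 = 84/6 = 14
te_E = (9 + 4·10 + 11)/6 = 60/6 = 10
te_F = (9 + 4·11 + 19)/6 = 72/6 = 12
te_G = (1 + 4·2 + 15)/6 = 24/6 = 4
te_H = (1 + 4·4 + 7)/6 = 24/6 = 4
te_I = (13 + 4·14 + 15)/6 = 84/6 = 14
te_J = (1 + 4·4 + 7)/6 = 24/6 = 4

Forward pass:
ES_A = 0; EF_A = 7
ES_B = 0; EF_B = 11
ES_C = 7; EF_C = 7+13 = 20
ES_D = 7; EF_D = 7+14 = 21
ES_E = 7; EF_E = 7+10 = 17
ES_F = 21; EF_F = 21+12 = 33
ES_G = 11; EF_G = 11+4 = 15
ES_H = max(EF_B=11, EF_E=17) = 17; EF_H = 17+4 = 21
ES_I = 11; EF_I = 11+14 = 25
ES_J = max(EF_C=20, EF_E=17, EF_F=33, EF_G=15, EF_H=21, EF_I=25) = 33; EF_J = 33+4 = 37
Expected project duration μ = 37 days. Critical path: A → D → F → J.

37 days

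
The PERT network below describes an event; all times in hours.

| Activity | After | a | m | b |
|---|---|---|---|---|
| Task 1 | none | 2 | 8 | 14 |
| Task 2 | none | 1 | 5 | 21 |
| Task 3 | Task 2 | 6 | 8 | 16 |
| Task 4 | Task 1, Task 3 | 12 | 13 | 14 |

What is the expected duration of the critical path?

29 hours

te_Task 1 = (2 + 4·8 + 14)/6 = 48/6 = 8
te_Task 2 = (1 + 4·5 + 21)/6 = 42/6 = 7
te_Task 3 = (6 + 4·8 + 16)/6 = 54/6 = 9
te_Task 4 = (12 + 4·13 + 14)/6 = 78/6 = 13

Forward pass:
ES_Task 1 = 0; EF_Task 1 = 8
ES_Task 2 = 0; EF_Task 2 = 7
ES_Task 3 = 7; EF_Task 3 = 7+9 = 16
ES_Task 4 = max(EF_Task 1=8, EF_Task 3=16) = 16; EF_Task 4 = 16+13 = 29
Expected project duration μ = 29 hours. Critical path: Task 2 → Task 3 → Task 4.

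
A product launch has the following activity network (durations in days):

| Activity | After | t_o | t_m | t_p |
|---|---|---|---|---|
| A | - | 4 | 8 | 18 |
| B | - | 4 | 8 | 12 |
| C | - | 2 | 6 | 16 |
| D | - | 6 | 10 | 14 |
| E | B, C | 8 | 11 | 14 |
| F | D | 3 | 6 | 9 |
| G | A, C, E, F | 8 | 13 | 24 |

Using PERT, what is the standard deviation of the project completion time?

te_A = (4 + 4·8 + 18)/6 = 54/6 = 9; σ²_A = ((18−4)/6)² = 5.444
te_B = (4 + 4·8 + 12)/6 = 48/6 = 8; σ²_B = ((12−4)/6)² = 1.778
te_C = (2 + 4·6 + 16)/6 = 42/6 = 7; σ²_C = ((16−2)/6)² = 5.444
te_D = (6 + 4·10 + 14)/6 = 60/6 = 10; σ²_D = ((14−6)/6)² = 1.778
te_E = (8 + 4·11 + 14)/6 = 66/6 = 11; σ²_E = ((14−8)/6)² = 1.000
te_F = (3 + 4·6 + 9)/6 = 36/6 = 6; σ²_F = ((9−3)/6)² = 1.000
te_G = (8 + 4·13 + 24)/6 = 84/6 = 14; σ²_G = ((24−8)/6)² = 7.111

Forward pass:
ES_A = 0; EF_A = 9
ES_B = 0; EF_B = 8
ES_C = 0; EF_C = 7
ES_D = 0; EF_D = 10
ES_E = max(EF_B=8, EF_C=7) = 8; EF_E = 8+11 = 19
ES_F = 10; EF_F = 10+6 = 16
ES_G = max(EF_A=9, EF_C=7, EF_E=19, EF_F=16) = 19; EF_G = 19+14 = 33
Expected project duration μ = 33 days. Critical path: B → E → G.

Variance along critical path = 1.778 + 1.000 + 7.111 = 9.889
σ = √9.889 = 3.145 days

3.14 days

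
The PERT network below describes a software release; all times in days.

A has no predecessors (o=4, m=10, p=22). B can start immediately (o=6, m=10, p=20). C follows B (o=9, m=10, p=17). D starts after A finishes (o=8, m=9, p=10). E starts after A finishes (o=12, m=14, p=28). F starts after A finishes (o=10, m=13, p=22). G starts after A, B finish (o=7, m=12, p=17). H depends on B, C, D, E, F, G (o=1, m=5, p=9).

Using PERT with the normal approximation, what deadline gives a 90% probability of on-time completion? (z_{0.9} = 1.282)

37.4 days

te_A = (4 + 4·10 + 22)/6 = 66/6 = 11; σ²_A = ((22−4)/6)² = 9.000
te_B = (6 + 4·10 + 20)/6 = 66/6 = 11; σ²_B = ((20−6)/6)² = 5.444
te_C = (9 + 4·10 + 17)/6 = 66/6 = 11; σ²_C = ((17−9)/6)² = 1.778
te_D = (8 + 4·9 + 10)/6 = 54/6 = 9; σ²_D = ((10−8)/6)² = 0.111
te_E = (12 + 4·14 + 28)/6 = 96/6 = 16; σ²_E = ((28−12)/6)² = 7.111
te_F = (10 + 4·13 + 22)/6 = 84/6 = 14; σ²_F = ((22−10)/6)² = 4.000
te_G = (7 + 4·12 + 17)/6 = 72/6 = 12; σ²_G = ((17−7)/6)² = 2.778
te_H = (1 + 4·5 + 9)/6 = 30/6 = 5; σ²_H = ((9−1)/6)² = 1.778

Forward pass:
ES_A = 0; EF_A = 11
ES_B = 0; EF_B = 11
ES_C = 11; EF_C = 11+11 = 22
ES_D = 11; EF_D = 11+9 = 20
ES_E = 11; EF_E = 11+16 = 27
ES_F = 11; EF_F = 11+14 = 25
ES_G = max(EF_A=11, EF_B=11) = 11; EF_G = 11+12 = 23
ES_H = max(EF_B=11, EF_C=22, EF_D=20, EF_E=27, EF_F=25, EF_G=23) = 27; EF_H = 27+5 = 32
Expected project duration μ = 32 days. Critical path: A → E → H.

Variance along critical path = 9.000 + 7.111 + 1.778 = 17.889; σ = 4.230 days.
D = μ + z·σ = 32 + 1.282·4.230 = 37.4 days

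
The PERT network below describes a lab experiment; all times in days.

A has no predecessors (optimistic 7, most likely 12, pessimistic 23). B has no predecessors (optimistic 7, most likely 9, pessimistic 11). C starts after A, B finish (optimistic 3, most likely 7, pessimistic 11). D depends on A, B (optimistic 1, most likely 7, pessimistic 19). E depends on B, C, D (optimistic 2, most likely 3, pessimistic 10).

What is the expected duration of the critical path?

25 days

te_A = (7 + 4·12 + 23)/6 = 78/6 = 13
te_B = (7 + 4·9 + 11)/6 = 54/6 = 9
te_C = (3 + 4·7 + 11)/6 = 42/6 = 7
te_D = (1 + 4·7 + 19)/6 = 48/6 = 8
te_E = (2 + 4·3 + 10)/6 = 24/6 = 4

Forward pass:
ES_A = 0; EF_A = 13
ES_B = 0; EF_B = 9
ES_C = max(EF_A=13, EF_B=9) = 13; EF_C = 13+7 = 20
ES_D = max(EF_A=13, EF_B=9) = 13; EF_D = 13+8 = 21
ES_E = max(EF_B=9, EF_C=20, EF_D=21) = 21; EF_E = 21+4 = 25
Expected project duration μ = 25 days. Critical path: A → D → E.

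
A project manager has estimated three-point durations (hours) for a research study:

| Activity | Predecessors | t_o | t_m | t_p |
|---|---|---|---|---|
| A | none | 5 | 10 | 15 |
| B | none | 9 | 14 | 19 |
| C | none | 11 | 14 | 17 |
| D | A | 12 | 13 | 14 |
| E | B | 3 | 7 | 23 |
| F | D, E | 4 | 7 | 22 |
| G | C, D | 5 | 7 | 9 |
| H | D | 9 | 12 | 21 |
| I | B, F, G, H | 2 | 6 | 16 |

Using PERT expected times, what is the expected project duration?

43 hours

te_A = (5 + 4·10 + 15)/6 = 60/6 = 10
te_B = (9 + 4·14 + 19)/6 = 84/6 = 14
te_C = (11 + 4·14 + 17)/6 = 84/6 = 14
te_D = (12 + 4·13 + 14)/6 = 78/6 = 13
te_E = (3 + 4·7 + 23)/6 = 54/6 = 9
te_F = (4 + 4·7 + 22)/6 = 54/6 = 9
te_G = (5 + 4·7 + 9)/6 = 42/6 = 7
te_H = (9 + 4·12 + 21)/6 = 78/6 = 13
te_I = (2 + 4·6 + 16)/6 = 42/6 = 7

Forward pass:
ES_A = 0; EF_A = 10
ES_B = 0; EF_B = 14
ES_C = 0; EF_C = 14
ES_D = 10; EF_D = 10+13 = 23
ES_E = 14; EF_E = 14+9 = 23
ES_F = max(EF_D=23, EF_E=23) = 23; EF_F = 23+9 = 32
ES_G = max(EF_C=14, EF_D=23) = 23; EF_G = 23+7 = 30
ES_H = 23; EF_H = 23+13 = 36
ES_I = max(EF_B=14, EF_F=32, EF_G=30, EF_H=36) = 36; EF_I = 36+7 = 43
Expected project duration μ = 43 hours. Critical path: A → D → H → I.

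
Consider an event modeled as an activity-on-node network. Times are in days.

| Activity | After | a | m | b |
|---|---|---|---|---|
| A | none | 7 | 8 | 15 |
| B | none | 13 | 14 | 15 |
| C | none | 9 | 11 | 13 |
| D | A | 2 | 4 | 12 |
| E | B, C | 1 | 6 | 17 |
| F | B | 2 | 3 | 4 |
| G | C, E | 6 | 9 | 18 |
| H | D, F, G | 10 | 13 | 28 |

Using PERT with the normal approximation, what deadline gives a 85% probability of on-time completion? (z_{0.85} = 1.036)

te_A = (7 + 4·8 + 15)/6 = 54/6 = 9; σ²_A = ((15−7)/6)² = 1.778
te_B = (13 + 4·14 + 15)/6 = 84/6 = 14; σ²_B = ((15−13)/6)² = 0.111
te_C = (9 + 4·11 + 13)/6 = 66/6 = 11; σ²_C = ((13−9)/6)² = 0.444
te_D = (2 + 4·4 + 12)/6 = 30/6 = 5; σ²_D = ((12−2)/6)² = 2.778
te_E = (1 + 4·6 + 17)/6 = 42/6 = 7; σ²_E = ((17−1)/6)² = 7.111
te_F = (2 + 4·3 + 4)/6 = 18/6 = 3; σ²_F = ((4−2)/6)² = 0.111
te_G = (6 + 4·9 + 18)/6 = 60/6 = 10; σ²_G = ((18−6)/6)² = 4.000
te_H = (10 + 4·13 + 28)/6 = 90/6 = 15; σ²_H = ((28−10)/6)² = 9.000

Forward pass:
ES_A = 0; EF_A = 9
ES_B = 0; EF_B = 14
ES_C = 0; EF_C = 11
ES_D = 9; EF_D = 9+5 = 14
ES_E = max(EF_B=14, EF_C=11) = 14; EF_E = 14+7 = 21
ES_F = 14; EF_F = 14+3 = 17
ES_G = max(EF_C=11, EF_E=21) = 21; EF_G = 21+10 = 31
ES_H = max(EF_D=14, EF_F=17, EF_G=31) = 31; EF_H = 31+15 = 46
Expected project duration μ = 46 days. Critical path: B → E → G → H.

Variance along critical path = 0.111 + 7.111 + 4.000 + 9.000 = 20.222; σ = 4.497 days.
D = μ + z·σ = 46 + 1.036·4.497 = 50.7 days

50.7 days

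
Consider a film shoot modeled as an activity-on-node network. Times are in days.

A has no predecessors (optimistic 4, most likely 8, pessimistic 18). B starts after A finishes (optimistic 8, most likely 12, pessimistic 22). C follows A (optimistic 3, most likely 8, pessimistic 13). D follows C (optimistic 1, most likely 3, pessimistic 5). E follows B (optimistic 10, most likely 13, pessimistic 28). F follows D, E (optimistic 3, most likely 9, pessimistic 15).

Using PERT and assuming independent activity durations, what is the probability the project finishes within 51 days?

te_A = (4 + 4·8 + 18)/6 = 54/6 = 9; σ²_A = ((18−4)/6)² = 5.444
te_B = (8 + 4·12 + 22)/6 = 78/6 = 13; σ²_B = ((22−8)/6)² = 5.444
te_C = (3 + 4·8 + 13)/6 = 48/6 = 8; σ²_C = ((13−3)/6)² = 2.778
te_D = (1 + 4·3 + 5)/6 = 18/6 = 3; σ²_D = ((5−1)/6)² = 0.444
te_E = (10 + 4·13 + 28)/6 = 90/6 = 15; σ²_E = ((28−10)/6)² = 9.000
te_F = (3 + 4·9 + 15)/6 = 54/6 = 9; σ²_F = ((15−3)/6)² = 4.000

Forward pass:
ES_A = 0; EF_A = 9
ES_B = 9; EF_B = 9+13 = 22
ES_C = 9; EF_C = 9+8 = 17
ES_D = 17; EF_D = 17+3 = 20
ES_E = 22; EF_E = 22+15 = 37
ES_F = max(EF_D=20, EF_E=37) = 37; EF_F = 37+9 = 46
Expected project duration μ = 46 days. Critical path: A → B → E → F.

Variance along critical path = 5.444 + 5.444 + 9.000 + 4.000 = 23.889; σ = √23.889 = 4.888 days.
Z = (51 − 46) / 4.888 = 1.023
P(T ≤ 51) = Φ(1.023) ≈ 0.847

0.847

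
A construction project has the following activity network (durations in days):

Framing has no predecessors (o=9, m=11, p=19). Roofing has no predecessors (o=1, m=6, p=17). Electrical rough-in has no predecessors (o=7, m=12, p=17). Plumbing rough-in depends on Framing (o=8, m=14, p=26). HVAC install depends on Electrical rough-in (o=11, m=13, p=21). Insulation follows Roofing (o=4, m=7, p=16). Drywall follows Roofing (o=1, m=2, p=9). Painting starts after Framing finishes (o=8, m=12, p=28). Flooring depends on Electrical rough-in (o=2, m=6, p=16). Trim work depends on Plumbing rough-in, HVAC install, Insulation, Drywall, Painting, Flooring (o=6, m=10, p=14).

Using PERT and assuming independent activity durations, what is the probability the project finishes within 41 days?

0.861

te_Framing = (9 + 4·11 + 19)/6 = 72/6 = 12; σ²_Framing = ((19−9)/6)² = 2.778
te_Roofing = (1 + 4·6 + 17)/6 = 42/6 = 7; σ²_Roofing = ((17−1)/6)² = 7.111
te_Electrical rough-in = (7 + 4·12 + 17)/6 = 72/6 = 12; σ²_Electrical rough-in = ((17−7)/6)² = 2.778
te_Plumbing rough-in = (8 + 4·14 + 26)/6 = 90/6 = 15; σ²_Plumbing rough-in = ((26−8)/6)² = 9.000
te_HVAC install = (11 + 4·13 + 21)/6 = 84/6 = 14; σ²_HVAC install = ((21−11)/6)² = 2.778
te_Insulation = (4 + 4·7 + 16)/6 = 48/6 = 8; σ²_Insulation = ((16−4)/6)² = 4.000
te_Drywall = (1 + 4·2 + 9)/6 = 18/6 = 3; σ²_Drywall = ((9−1)/6)² = 1.778
te_Painting = (8 + 4·12 + 28)/6 = 84/6 = 14; σ²_Painting = ((28−8)/6)² = 11.111
te_Flooring = (2 + 4·6 + 16)/6 = 42/6 = 7; σ²_Flooring = ((16−2)/6)² = 5.444
te_Trim work = (6 + 4·10 + 14)/6 = 60/6 = 10; σ²_Trim work = ((14−6)/6)² = 1.778

Forward pass:
ES_Framing = 0; EF_Framing = 12
ES_Roofing = 0; EF_Roofing = 7
ES_Electrical rough-in = 0; EF_Electrical rough-in = 12
ES_Plumbing rough-in = 12; EF_Plumbing rough-in = 12+15 = 27
ES_HVAC install = 12; EF_HVAC install = 12+14 = 26
ES_Insulation = 7; EF_Insulation = 7+8 = 15
ES_Drywall = 7; EF_Drywall = 7+3 = 10
ES_Painting = 12; EF_Painting = 12+14 = 26
ES_Flooring = 12; EF_Flooring = 12+7 = 19
ES_Trim work = max(EF_Plumbing rough-in=27, EF_HVAC install=26, EF_Insulation=15, EF_Drywall=10, EF_Painting=26, EF_Flooring=19) = 27; EF_Trim work = 27+10 = 37
Expected project duration μ = 37 days. Critical path: Framing → Plumbing rough-in → Trim work.

Variance along critical path = 2.778 + 9.000 + 1.778 = 13.556; σ = √13.556 = 3.682 days.
Z = (41 − 37) / 3.682 = 1.086
P(T ≤ 41) = Φ(1.086) ≈ 0.861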